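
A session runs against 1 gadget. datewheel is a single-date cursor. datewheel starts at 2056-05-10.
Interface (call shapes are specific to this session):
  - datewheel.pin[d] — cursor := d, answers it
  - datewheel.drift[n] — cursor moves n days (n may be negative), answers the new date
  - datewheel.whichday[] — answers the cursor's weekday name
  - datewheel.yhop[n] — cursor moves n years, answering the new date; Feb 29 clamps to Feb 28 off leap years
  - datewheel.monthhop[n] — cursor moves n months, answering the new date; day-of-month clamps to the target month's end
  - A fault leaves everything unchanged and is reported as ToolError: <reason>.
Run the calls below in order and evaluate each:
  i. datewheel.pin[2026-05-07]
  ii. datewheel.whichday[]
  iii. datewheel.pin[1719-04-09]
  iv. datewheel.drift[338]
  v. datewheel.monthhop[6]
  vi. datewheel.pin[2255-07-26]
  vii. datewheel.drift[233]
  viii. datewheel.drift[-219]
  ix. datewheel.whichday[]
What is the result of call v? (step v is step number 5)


Answer: 1720-09-12

Derivation:
% pin d='2026-05-07'
= 2026-05-07
% whichday
= Thursday
% pin d='1719-04-09'
= 1719-04-09
% drift n='338'
= 1720-03-12
% monthhop n='6'
= 1720-09-12
% pin d='2255-07-26'
= 2255-07-26
% drift n='233'
= 2256-03-15
% drift n='-219'
= 2255-08-09
% whichday
= Thursday


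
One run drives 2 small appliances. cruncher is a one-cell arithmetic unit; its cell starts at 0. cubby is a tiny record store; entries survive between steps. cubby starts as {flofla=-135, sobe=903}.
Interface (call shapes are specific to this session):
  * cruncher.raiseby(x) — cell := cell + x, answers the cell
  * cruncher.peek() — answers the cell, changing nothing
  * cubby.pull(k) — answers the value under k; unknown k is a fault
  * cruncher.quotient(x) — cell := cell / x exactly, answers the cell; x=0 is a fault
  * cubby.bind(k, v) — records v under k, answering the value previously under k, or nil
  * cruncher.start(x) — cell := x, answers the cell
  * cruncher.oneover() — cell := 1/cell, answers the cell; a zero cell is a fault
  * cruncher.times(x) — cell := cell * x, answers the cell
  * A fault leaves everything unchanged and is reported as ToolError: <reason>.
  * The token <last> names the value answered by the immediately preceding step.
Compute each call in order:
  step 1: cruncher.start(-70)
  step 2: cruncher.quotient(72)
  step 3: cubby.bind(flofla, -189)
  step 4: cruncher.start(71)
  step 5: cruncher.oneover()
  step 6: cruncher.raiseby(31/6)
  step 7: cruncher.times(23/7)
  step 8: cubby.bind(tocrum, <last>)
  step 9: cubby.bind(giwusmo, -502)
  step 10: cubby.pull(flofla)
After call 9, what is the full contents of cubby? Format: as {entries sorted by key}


Answer: {flofla=-189, giwusmo=-502, sobe=903, tocrum=50761/2982}

Derivation:
Act: cruncher.start[x=-70]
Obs: -70
Act: cruncher.quotient[x=72]
Obs: -35/36
Act: cubby.bind[k=flofla; v=-189]
Obs: -135
Act: cruncher.start[x=71]
Obs: 71
Act: cruncher.oneover[]
Obs: 1/71
Act: cruncher.raiseby[x=31/6]
Obs: 2207/426
Act: cruncher.times[x=23/7]
Obs: 50761/2982
Act: cubby.bind[k=tocrum; v=<last>]
Obs: nil
Act: cubby.bind[k=giwusmo; v=-502]
Obs: nil
Act: cubby.pull[k=flofla]
Obs: -189


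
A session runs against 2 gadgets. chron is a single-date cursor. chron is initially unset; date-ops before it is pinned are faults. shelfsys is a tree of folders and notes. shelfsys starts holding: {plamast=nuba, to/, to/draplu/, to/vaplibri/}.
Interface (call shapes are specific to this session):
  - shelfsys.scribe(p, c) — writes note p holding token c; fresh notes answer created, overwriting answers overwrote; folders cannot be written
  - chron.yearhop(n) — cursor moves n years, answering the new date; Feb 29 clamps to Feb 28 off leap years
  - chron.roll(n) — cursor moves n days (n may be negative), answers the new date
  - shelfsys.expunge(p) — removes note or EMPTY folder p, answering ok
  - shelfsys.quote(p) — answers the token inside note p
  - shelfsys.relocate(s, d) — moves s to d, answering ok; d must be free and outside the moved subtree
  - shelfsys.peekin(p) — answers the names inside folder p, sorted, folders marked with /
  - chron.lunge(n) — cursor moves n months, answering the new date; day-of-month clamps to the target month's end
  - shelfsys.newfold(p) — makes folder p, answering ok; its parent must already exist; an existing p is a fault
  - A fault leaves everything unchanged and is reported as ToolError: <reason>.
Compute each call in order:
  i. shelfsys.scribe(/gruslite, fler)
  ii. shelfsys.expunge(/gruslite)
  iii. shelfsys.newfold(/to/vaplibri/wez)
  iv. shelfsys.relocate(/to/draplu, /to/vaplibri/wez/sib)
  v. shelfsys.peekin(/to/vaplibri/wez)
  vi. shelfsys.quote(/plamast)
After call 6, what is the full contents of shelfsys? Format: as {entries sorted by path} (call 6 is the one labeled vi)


// 1. shelfsys.scribe(p='/gruslite', c='fler') : created
// 2. shelfsys.expunge(p='/gruslite') : ok
// 3. shelfsys.newfold(p='/to/vaplibri/wez') : ok
// 4. shelfsys.relocate(s='/to/draplu', d='/to/vaplibri/wez/sib') : ok
// 5. shelfsys.peekin(p='/to/vaplibri/wez') : [sib/]
// 6. shelfsys.quote(p='/plamast') : nuba

Answer: {plamast=nuba, to/, to/vaplibri/, to/vaplibri/wez/, to/vaplibri/wez/sib/}


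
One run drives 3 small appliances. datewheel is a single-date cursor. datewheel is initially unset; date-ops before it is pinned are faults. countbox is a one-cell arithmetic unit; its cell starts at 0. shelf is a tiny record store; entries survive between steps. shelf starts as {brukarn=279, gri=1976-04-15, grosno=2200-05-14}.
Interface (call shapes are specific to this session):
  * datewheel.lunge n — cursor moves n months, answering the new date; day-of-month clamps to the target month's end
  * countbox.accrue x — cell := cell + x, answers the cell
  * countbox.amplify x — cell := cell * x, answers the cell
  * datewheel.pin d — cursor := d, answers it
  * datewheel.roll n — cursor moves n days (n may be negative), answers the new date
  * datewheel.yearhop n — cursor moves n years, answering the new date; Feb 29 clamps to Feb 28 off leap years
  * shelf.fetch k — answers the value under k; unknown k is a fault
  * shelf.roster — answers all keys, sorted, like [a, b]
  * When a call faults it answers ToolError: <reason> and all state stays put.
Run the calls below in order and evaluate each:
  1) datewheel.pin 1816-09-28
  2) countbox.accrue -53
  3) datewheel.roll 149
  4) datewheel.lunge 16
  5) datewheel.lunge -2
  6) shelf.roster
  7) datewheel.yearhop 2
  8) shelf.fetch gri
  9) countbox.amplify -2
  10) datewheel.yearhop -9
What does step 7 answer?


Answer: 1820-04-24

Derivation:
Step: datewheel.pin[d: 1816-09-28]
Result: 1816-09-28
Step: countbox.accrue[x: -53]
Result: -53
Step: datewheel.roll[n: 149]
Result: 1817-02-24
Step: datewheel.lunge[n: 16]
Result: 1818-06-24
Step: datewheel.lunge[n: -2]
Result: 1818-04-24
Step: shelf.roster[]
Result: [brukarn, gri, grosno]
Step: datewheel.yearhop[n: 2]
Result: 1820-04-24
Step: shelf.fetch[k: gri]
Result: 1976-04-15
Step: countbox.amplify[x: -2]
Result: 106
Step: datewheel.yearhop[n: -9]
Result: 1811-04-24


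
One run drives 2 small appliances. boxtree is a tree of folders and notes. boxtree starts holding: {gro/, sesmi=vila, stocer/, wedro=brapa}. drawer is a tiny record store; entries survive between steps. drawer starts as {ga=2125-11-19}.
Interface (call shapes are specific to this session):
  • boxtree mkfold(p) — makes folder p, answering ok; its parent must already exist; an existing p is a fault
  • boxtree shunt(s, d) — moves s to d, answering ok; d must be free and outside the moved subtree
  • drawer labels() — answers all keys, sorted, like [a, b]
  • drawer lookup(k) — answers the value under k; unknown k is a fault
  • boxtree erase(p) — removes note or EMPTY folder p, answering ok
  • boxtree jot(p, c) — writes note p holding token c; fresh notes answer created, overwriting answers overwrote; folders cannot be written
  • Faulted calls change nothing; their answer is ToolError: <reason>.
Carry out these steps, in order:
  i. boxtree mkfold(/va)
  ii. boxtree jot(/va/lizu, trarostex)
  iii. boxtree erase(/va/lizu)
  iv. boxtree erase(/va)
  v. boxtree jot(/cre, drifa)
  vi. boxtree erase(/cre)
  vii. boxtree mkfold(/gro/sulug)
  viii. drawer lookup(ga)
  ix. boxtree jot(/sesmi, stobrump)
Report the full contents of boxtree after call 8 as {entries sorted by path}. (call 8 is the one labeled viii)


Answer: {gro/, gro/sulug/, sesmi=vila, stocer/, wedro=brapa}

Derivation:
>> boxtree mkfold(p='/va')
<< ok
>> boxtree jot(p='/va/lizu', c='trarostex')
<< created
>> boxtree erase(p='/va/lizu')
<< ok
>> boxtree erase(p='/va')
<< ok
>> boxtree jot(p='/cre', c='drifa')
<< created
>> boxtree erase(p='/cre')
<< ok
>> boxtree mkfold(p='/gro/sulug')
<< ok
>> drawer lookup(k='ga')
<< 2125-11-19
>> boxtree jot(p='/sesmi', c='stobrump')
<< overwrote


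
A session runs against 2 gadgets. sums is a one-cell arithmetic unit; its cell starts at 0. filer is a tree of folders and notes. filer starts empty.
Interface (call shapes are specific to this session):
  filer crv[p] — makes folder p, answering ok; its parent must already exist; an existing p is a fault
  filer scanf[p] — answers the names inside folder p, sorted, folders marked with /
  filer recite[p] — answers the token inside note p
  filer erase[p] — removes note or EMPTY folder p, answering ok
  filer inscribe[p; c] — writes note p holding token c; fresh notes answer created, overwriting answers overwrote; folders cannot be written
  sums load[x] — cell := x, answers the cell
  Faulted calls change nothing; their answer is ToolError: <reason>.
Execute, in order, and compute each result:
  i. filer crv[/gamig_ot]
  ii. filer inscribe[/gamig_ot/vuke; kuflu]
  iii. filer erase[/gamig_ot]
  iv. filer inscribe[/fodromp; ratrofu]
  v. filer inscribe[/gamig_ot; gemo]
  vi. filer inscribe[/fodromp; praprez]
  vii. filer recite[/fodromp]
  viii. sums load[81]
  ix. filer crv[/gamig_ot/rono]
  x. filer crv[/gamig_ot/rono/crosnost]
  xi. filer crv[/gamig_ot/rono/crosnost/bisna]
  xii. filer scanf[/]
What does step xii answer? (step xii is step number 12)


~$ filer crv p=/gamig_ot
= ok
~$ filer inscribe p=/gamig_ot/vuke c=kuflu
= created
~$ filer erase p=/gamig_ot
= ToolError: not empty
~$ filer inscribe p=/fodromp c=ratrofu
= created
~$ filer inscribe p=/gamig_ot c=gemo
= ToolError: is a directory
~$ filer inscribe p=/fodromp c=praprez
= overwrote
~$ filer recite p=/fodromp
= praprez
~$ sums load x=81
= 81
~$ filer crv p=/gamig_ot/rono
= ok
~$ filer crv p=/gamig_ot/rono/crosnost
= ok
~$ filer crv p=/gamig_ot/rono/crosnost/bisna
= ok
~$ filer scanf p=/
= [fodromp, gamig_ot/]

Answer: [fodromp, gamig_ot/]


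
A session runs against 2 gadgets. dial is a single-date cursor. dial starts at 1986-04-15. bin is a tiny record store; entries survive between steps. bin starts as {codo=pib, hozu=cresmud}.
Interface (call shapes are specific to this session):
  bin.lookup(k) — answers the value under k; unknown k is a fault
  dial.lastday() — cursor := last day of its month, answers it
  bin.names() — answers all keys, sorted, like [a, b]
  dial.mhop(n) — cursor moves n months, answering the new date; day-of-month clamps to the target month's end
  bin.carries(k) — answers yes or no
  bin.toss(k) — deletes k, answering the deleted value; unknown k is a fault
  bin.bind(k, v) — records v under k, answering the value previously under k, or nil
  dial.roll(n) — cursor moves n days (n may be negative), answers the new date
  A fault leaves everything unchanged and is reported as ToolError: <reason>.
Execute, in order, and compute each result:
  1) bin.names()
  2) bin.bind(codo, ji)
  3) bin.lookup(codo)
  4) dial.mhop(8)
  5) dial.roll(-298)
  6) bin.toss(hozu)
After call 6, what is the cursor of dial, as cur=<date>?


-> names()
<- [codo, hozu]
-> bind(codo, ji)
<- pib
-> lookup(codo)
<- ji
-> mhop(8)
<- 1986-12-15
-> roll(-298)
<- 1986-02-20
-> toss(hozu)
<- cresmud

Answer: cur=1986-02-20


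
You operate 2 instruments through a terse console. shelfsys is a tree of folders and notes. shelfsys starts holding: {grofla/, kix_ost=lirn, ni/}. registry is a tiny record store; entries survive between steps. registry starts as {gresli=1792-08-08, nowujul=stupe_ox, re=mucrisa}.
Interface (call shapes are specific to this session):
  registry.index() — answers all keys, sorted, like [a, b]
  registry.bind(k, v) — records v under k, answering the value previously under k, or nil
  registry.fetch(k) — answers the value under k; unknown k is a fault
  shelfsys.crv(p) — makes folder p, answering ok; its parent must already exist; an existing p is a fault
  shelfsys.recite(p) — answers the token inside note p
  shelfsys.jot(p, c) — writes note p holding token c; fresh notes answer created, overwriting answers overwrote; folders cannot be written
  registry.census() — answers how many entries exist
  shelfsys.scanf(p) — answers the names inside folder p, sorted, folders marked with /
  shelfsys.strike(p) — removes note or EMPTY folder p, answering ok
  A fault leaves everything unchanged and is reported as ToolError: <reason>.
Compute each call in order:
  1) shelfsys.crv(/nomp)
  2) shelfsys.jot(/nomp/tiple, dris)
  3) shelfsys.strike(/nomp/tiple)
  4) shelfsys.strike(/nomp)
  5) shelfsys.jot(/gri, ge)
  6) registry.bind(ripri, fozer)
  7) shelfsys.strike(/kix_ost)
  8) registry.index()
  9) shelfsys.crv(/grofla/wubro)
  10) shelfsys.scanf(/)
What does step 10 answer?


CALL shelfsys.crv[/nomp]
RET  ok
CALL shelfsys.jot[/nomp/tiple; dris]
RET  created
CALL shelfsys.strike[/nomp/tiple]
RET  ok
CALL shelfsys.strike[/nomp]
RET  ok
CALL shelfsys.jot[/gri; ge]
RET  created
CALL registry.bind[ripri; fozer]
RET  nil
CALL shelfsys.strike[/kix_ost]
RET  ok
CALL registry.index[]
RET  [gresli, nowujul, re, ripri]
CALL shelfsys.crv[/grofla/wubro]
RET  ok
CALL shelfsys.scanf[/]
RET  [gri, grofla/, ni/]

Answer: [gri, grofla/, ni/]


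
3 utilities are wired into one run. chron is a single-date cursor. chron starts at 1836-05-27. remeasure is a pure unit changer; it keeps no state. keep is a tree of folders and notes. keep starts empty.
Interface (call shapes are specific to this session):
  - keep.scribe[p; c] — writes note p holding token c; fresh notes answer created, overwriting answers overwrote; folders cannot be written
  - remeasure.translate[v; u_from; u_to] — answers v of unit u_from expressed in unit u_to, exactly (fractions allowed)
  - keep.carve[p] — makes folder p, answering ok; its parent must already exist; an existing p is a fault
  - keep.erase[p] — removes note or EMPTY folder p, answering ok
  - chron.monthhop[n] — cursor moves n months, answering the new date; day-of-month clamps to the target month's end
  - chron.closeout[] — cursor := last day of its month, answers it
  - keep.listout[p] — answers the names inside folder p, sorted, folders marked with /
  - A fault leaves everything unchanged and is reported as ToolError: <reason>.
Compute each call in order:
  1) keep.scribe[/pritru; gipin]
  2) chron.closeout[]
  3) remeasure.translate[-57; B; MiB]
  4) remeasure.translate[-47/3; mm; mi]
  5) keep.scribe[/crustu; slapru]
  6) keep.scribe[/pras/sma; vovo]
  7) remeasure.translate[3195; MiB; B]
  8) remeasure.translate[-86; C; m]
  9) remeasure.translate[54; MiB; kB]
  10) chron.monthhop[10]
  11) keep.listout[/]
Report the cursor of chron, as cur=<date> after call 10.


% keep.scribe p=/pritru c=gipin
[out] created
% chron.closeout
[out] 1836-05-31
% remeasure.translate v=-57 u_from=B u_to=MiB
[out] -57/1048576
% remeasure.translate v=-47/3 u_from=mm u_to=mi
[out] -47/4828032
% keep.scribe p=/crustu c=slapru
[out] created
% keep.scribe p=/pras/sma c=vovo
[out] ToolError: no parent
% remeasure.translate v=3195 u_from=MiB u_to=B
[out] 3350200320
% remeasure.translate v=-86 u_from=C u_to=m
[out] ToolError: incompatible units
% remeasure.translate v=54 u_from=MiB u_to=kB
[out] 7077888/125
% chron.monthhop n=10
[out] 1837-03-31
% keep.listout p=/
[out] [crustu, pritru]

Answer: cur=1837-03-31


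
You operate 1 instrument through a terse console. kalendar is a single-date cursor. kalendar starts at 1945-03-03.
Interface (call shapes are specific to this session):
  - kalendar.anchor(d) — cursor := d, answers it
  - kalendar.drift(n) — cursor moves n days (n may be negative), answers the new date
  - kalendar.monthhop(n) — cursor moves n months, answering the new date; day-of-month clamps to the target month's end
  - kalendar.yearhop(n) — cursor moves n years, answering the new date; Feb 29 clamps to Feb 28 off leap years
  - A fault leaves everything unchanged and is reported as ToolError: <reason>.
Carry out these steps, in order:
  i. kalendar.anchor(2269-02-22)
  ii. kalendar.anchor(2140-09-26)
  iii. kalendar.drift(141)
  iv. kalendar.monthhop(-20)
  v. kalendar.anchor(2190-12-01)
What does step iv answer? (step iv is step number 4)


;; 1. anchor(d='2269-02-22') -> 2269-02-22
;; 2. anchor(d='2140-09-26') -> 2140-09-26
;; 3. drift(n='141') -> 2141-02-14
;; 4. monthhop(n='-20') -> 2139-06-14
;; 5. anchor(d='2190-12-01') -> 2190-12-01

Answer: 2139-06-14


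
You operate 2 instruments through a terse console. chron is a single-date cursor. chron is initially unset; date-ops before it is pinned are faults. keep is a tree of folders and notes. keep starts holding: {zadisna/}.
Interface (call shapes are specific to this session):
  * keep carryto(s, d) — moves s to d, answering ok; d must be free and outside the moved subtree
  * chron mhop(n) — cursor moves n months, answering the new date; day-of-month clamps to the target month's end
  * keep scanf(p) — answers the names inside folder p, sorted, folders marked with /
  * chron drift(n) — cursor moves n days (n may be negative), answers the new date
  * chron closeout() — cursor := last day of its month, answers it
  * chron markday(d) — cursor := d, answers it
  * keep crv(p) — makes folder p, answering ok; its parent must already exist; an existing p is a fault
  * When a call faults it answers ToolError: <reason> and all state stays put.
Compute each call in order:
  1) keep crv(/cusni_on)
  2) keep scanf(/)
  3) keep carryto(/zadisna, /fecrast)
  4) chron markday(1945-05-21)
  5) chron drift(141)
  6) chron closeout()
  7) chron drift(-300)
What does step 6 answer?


Answer: 1945-10-31

Derivation:
// 1. keep crv(/cusni_on) == ok
// 2. keep scanf(/) == [cusni_on/, zadisna/]
// 3. keep carryto(/zadisna, /fecrast) == ok
// 4. chron markday(1945-05-21) == 1945-05-21
// 5. chron drift(141) == 1945-10-09
// 6. chron closeout() == 1945-10-31
// 7. chron drift(-300) == 1945-01-04


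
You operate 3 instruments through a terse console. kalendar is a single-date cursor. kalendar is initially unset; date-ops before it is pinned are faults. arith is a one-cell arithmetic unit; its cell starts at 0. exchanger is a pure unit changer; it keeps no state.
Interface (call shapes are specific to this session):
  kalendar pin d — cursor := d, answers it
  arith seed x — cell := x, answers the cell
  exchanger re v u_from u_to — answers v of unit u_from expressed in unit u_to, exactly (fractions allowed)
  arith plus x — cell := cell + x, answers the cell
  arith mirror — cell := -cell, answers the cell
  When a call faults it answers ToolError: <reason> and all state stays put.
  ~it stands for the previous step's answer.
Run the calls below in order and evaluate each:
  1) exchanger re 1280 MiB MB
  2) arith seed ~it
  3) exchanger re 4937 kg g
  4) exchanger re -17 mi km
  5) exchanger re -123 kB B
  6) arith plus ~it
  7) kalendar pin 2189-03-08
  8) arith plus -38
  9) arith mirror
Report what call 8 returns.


Answer: -380299446/3125

Derivation:
==> exchanger re(v=1280, u_from=MiB, u_to=MB)
<== 4194304/3125
==> arith seed(x=~it)
<== 4194304/3125
==> exchanger re(v=4937, u_from=kg, u_to=g)
<== 4937000
==> exchanger re(v=-17, u_from=mi, u_to=km)
<== -427482/15625
==> exchanger re(v=-123, u_from=kB, u_to=B)
<== -123000
==> arith plus(x=~it)
<== -380180696/3125
==> kalendar pin(d=2189-03-08)
<== 2189-03-08
==> arith plus(x=-38)
<== -380299446/3125
==> arith mirror()
<== 380299446/3125


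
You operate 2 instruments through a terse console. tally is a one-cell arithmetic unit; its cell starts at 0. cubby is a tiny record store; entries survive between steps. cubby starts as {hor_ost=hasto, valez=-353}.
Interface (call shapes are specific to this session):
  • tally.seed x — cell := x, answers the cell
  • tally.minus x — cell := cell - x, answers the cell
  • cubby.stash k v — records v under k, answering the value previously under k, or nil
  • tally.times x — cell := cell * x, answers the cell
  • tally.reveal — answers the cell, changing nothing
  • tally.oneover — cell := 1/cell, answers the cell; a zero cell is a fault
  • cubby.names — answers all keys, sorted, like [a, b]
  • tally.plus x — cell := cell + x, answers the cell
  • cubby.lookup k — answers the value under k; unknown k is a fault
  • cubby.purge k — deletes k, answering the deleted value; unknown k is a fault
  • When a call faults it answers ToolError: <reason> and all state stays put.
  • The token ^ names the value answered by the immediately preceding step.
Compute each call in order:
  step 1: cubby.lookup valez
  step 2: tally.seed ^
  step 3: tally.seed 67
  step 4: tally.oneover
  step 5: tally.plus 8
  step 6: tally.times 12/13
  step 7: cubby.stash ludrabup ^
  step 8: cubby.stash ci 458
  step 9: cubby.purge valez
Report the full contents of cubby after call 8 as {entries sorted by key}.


>>> cubby.lookup valez
  -353
>>> tally.seed ^
  -353
>>> tally.seed 67
  67
>>> tally.oneover
  1/67
>>> tally.plus 8
  537/67
>>> tally.times 12/13
  6444/871
>>> cubby.stash ludrabup ^
  nil
>>> cubby.stash ci 458
  nil
>>> cubby.purge valez
  -353

Answer: {ci=458, hor_ost=hasto, ludrabup=6444/871, valez=-353}


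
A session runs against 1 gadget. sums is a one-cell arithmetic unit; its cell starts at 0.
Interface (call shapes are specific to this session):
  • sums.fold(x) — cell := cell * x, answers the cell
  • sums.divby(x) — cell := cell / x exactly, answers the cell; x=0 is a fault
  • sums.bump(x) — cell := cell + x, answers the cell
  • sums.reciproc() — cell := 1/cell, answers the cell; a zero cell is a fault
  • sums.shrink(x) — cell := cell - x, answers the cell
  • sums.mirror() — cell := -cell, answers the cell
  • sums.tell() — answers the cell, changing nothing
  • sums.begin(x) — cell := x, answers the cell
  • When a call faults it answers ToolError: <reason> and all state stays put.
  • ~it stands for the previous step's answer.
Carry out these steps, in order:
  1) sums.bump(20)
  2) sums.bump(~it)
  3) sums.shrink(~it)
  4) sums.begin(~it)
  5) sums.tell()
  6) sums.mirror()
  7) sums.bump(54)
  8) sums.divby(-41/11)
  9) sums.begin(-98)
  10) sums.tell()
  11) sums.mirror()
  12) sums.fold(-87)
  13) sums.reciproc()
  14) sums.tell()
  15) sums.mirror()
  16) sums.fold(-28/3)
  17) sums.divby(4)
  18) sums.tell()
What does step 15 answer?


Answer: 1/8526

Derivation:
Now I run sums.bump on x=20, and observe 20.
Using sums.bump on x=~it, and observe 40.
I run sums.shrink on x=~it, giving 0.
I call sums.begin on x=~it, → 0.
I invoke sums.tell(), which returns 0.
I try sums.mirror, yielding 0.
Next I call sums.bump on x=54, yielding 54.
Invoking sums.divby on x=-41/11, yielding -594/41.
I use sums.begin on x=-98, and see -98.
Invoking sums.tell, — result: -98.
Now I run sums.mirror(), → 98.
Now I run sums.fold on x=-87, giving -8526.
Then sums.reciproc(), giving -1/8526.
I run sums.tell(), and get -1/8526.
I invoke sums.mirror, giving 1/8526.
Next I call sums.fold on x=-28/3: -2/1827.
I run sums.divby on x=4, and observe -1/3654.
I run sums.tell, which returns -1/3654.


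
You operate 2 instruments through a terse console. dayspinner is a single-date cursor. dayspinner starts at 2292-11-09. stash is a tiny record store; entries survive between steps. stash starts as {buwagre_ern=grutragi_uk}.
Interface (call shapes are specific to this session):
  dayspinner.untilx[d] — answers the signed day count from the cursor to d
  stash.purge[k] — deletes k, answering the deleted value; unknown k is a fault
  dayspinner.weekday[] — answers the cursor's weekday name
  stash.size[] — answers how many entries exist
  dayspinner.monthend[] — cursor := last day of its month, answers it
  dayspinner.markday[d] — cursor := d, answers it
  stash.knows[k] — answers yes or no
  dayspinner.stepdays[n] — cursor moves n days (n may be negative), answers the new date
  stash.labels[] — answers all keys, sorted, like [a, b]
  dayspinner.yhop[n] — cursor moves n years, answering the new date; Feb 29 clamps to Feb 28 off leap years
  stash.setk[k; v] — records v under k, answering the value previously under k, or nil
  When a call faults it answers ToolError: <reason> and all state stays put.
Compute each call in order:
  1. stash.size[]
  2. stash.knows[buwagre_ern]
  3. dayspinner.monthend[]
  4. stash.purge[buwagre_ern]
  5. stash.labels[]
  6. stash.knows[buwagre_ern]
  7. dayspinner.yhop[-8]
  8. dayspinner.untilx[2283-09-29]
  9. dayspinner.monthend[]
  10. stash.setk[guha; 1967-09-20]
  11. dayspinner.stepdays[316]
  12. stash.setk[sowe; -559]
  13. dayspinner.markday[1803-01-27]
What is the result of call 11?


Answer: 2285-10-12

Derivation:
// 1. stash.size() : 1
// 2. stash.knows(k='buwagre_ern') : yes
// 3. dayspinner.monthend() : 2292-11-30
// 4. stash.purge(k='buwagre_ern') : grutragi_uk
// 5. stash.labels() : []
// 6. stash.knows(k='buwagre_ern') : no
// 7. dayspinner.yhop(n='-8') : 2284-11-30
// 8. dayspinner.untilx(d='2283-09-29') : -428
// 9. dayspinner.monthend() : 2284-11-30
// 10. stash.setk(k='guha', v='1967-09-20') : nil
// 11. dayspinner.stepdays(n='316') : 2285-10-12
// 12. stash.setk(k='sowe', v='-559') : nil
// 13. dayspinner.markday(d='1803-01-27') : 1803-01-27


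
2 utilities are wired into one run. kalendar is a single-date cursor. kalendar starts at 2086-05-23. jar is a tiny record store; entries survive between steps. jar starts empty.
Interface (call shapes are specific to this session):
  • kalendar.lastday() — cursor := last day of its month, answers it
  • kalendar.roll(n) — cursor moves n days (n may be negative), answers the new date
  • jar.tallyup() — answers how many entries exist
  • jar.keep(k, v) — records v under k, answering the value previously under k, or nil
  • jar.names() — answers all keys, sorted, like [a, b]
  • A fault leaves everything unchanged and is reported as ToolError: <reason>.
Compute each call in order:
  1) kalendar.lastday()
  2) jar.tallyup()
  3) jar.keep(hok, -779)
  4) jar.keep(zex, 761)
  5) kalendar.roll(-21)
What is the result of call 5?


Answer: 2086-05-10

Derivation:
>> kalendar.lastday()
<< 2086-05-31
>> jar.tallyup()
<< 0
>> jar.keep(k=hok, v=-779)
<< nil
>> jar.keep(k=zex, v=761)
<< nil
>> kalendar.roll(n=-21)
<< 2086-05-10


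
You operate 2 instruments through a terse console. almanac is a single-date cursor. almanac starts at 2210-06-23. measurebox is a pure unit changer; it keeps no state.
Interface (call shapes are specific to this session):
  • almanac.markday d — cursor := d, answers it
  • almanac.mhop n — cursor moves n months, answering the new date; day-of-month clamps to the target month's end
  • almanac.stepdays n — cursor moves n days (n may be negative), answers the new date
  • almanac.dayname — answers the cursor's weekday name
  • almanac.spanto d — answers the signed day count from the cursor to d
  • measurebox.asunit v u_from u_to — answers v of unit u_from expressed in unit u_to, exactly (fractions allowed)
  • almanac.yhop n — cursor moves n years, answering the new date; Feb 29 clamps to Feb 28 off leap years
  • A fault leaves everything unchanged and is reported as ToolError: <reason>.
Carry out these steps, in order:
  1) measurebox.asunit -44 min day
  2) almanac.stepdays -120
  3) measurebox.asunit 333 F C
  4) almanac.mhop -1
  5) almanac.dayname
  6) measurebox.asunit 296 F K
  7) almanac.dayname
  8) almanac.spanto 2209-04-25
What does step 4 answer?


[in] measurebox.asunit v=-44 u_from=min u_to=day
= -11/360
[in] almanac.stepdays n=-120
= 2210-02-23
[in] measurebox.asunit v=333 u_from=F u_to=C
= 1505/9
[in] almanac.mhop n=-1
= 2210-01-23
[in] almanac.dayname
= Tuesday
[in] measurebox.asunit v=296 u_from=F u_to=K
= 25189/60
[in] almanac.dayname
= Tuesday
[in] almanac.spanto d=2209-04-25
= -273

Answer: 2210-01-23


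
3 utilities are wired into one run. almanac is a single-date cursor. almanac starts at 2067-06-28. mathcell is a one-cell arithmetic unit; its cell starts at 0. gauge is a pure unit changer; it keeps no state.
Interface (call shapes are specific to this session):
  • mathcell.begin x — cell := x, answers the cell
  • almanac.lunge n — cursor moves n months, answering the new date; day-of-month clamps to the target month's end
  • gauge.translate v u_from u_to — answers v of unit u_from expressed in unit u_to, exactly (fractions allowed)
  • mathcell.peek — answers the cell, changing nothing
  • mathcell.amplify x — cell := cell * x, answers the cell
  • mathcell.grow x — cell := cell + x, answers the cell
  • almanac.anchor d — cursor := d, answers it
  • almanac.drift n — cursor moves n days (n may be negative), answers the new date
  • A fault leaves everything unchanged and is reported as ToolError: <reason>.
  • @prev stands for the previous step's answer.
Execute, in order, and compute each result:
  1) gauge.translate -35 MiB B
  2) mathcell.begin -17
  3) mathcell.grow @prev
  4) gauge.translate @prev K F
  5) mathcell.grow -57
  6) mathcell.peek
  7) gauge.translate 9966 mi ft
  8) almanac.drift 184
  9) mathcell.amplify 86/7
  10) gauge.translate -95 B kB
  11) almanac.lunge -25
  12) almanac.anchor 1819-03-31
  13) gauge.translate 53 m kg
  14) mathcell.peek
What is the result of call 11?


Answer: 2065-11-29

Derivation:
# 1. translate(v='-35', u_from='MiB', u_to='B') == -36700160
# 2. begin(x='-17') == -17
# 3. grow(x='@prev') == -34
# 4. translate(v='@prev', u_from='K', u_to='F') == -52087/100
# 5. grow(x='-57') == -91
# 6. peek() == -91
# 7. translate(v='9966', u_from='mi', u_to='ft') == 52620480
# 8. drift(n='184') == 2067-12-29
# 9. amplify(x='86/7') == -1118
# 10. translate(v='-95', u_from='B', u_to='kB') == -19/200
# 11. lunge(n='-25') == 2065-11-29
# 12. anchor(d='1819-03-31') == 1819-03-31
# 13. translate(v='53', u_from='m', u_to='kg') == ToolError: incompatible units
# 14. peek() == -1118


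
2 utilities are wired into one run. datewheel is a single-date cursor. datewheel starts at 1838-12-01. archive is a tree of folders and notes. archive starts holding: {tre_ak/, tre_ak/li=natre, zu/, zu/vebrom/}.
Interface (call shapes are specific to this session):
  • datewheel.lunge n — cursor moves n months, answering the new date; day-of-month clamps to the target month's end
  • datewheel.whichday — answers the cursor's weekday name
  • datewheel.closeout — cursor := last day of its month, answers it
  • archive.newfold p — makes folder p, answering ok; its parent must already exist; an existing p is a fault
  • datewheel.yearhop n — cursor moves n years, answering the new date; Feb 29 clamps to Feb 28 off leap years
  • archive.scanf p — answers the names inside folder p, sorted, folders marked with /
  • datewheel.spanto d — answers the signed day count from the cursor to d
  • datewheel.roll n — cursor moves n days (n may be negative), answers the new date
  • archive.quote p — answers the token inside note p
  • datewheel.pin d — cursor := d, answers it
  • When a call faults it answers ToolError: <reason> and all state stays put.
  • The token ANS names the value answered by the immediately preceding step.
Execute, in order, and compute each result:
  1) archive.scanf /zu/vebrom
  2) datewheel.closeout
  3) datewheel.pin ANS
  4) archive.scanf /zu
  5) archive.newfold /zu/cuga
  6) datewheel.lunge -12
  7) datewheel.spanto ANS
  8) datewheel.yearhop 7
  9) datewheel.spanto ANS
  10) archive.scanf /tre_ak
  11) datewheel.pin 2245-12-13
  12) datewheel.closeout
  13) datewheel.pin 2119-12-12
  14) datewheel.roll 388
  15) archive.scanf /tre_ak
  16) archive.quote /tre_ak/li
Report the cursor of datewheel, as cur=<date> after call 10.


Answer: cur=1844-12-31

Derivation:
Act: scanf[p=/zu/vebrom]
Obs: []
Act: closeout[]
Obs: 1838-12-31
Act: pin[d=ANS]
Obs: 1838-12-31
Act: scanf[p=/zu]
Obs: [vebrom/]
Act: newfold[p=/zu/cuga]
Obs: ok
Act: lunge[n=-12]
Obs: 1837-12-31
Act: spanto[d=ANS]
Obs: 0
Act: yearhop[n=7]
Obs: 1844-12-31
Act: spanto[d=ANS]
Obs: 0
Act: scanf[p=/tre_ak]
Obs: [li]
Act: pin[d=2245-12-13]
Obs: 2245-12-13
Act: closeout[]
Obs: 2245-12-31
Act: pin[d=2119-12-12]
Obs: 2119-12-12
Act: roll[n=388]
Obs: 2121-01-03
Act: scanf[p=/tre_ak]
Obs: [li]
Act: quote[p=/tre_ak/li]
Obs: natre


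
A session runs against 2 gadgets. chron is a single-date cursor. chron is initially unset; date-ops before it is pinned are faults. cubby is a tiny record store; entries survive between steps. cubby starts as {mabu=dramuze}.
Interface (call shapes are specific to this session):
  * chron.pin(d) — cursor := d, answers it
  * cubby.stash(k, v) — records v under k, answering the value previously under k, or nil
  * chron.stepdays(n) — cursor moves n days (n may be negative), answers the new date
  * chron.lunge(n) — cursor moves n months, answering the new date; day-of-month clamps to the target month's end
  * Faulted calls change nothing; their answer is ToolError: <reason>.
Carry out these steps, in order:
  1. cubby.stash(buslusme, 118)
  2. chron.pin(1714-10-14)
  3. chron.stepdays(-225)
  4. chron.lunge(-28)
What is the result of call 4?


> stash k→buslusme v→118
  nil
> pin d→1714-10-14
  1714-10-14
> stepdays n→-225
  1714-03-03
> lunge n→-28
  1711-11-03

Answer: 1711-11-03


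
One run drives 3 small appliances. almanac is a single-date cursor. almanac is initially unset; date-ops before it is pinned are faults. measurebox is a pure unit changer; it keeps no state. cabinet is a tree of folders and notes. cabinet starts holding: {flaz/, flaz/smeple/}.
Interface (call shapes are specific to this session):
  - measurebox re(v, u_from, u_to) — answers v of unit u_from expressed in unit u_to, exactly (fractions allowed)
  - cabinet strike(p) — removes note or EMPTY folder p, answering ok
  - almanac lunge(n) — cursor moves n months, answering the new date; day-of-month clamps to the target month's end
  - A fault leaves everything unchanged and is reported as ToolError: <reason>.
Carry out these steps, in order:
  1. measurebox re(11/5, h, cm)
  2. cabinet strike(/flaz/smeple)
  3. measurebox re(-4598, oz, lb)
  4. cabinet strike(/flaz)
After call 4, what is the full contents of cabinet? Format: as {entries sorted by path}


;; 1. measurebox re(11/5, h, cm) : ToolError: incompatible units
;; 2. cabinet strike(/flaz/smeple) : ok
;; 3. measurebox re(-4598, oz, lb) : -2299/8
;; 4. cabinet strike(/flaz) : ok

Answer: {}


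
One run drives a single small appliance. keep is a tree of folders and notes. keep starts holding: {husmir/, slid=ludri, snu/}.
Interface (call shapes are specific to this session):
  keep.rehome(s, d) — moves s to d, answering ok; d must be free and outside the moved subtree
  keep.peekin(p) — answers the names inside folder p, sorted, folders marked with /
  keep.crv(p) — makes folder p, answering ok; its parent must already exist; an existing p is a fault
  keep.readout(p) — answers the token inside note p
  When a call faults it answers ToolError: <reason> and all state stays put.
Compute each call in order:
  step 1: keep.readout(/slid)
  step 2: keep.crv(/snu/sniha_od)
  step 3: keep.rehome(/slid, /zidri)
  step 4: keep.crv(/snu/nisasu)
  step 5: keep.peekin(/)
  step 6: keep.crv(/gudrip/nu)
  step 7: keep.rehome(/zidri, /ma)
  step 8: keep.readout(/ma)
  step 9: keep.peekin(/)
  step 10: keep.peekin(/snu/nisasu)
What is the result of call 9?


·→ keep.readout(p=/slid)
·← ludri
·→ keep.crv(p=/snu/sniha_od)
·← ok
·→ keep.rehome(s=/slid, d=/zidri)
·← ok
·→ keep.crv(p=/snu/nisasu)
·← ok
·→ keep.peekin(p=/)
·← [husmir/, snu/, zidri]
·→ keep.crv(p=/gudrip/nu)
·← ToolError: no parent
·→ keep.rehome(s=/zidri, d=/ma)
·← ok
·→ keep.readout(p=/ma)
·← ludri
·→ keep.peekin(p=/)
·← [husmir/, ma, snu/]
·→ keep.peekin(p=/snu/nisasu)
·← []

Answer: [husmir/, ma, snu/]


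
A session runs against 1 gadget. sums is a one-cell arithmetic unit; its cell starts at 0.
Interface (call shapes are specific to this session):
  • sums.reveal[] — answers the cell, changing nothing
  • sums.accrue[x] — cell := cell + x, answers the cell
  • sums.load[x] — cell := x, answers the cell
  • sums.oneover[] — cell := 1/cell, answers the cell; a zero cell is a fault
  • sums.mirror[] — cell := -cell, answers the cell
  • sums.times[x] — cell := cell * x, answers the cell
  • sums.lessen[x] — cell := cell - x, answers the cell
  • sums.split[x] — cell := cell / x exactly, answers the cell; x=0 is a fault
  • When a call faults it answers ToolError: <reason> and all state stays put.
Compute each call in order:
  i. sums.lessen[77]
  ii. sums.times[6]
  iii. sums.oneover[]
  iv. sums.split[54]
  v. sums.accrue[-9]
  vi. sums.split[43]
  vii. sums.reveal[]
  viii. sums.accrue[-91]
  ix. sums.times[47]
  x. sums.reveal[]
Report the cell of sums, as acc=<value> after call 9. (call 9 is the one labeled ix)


Then sums.lessen on x='77', and get -77.
Invoking sums.times on x='6', and get -462.
I call sums.oneover, which returns -1/462.
Invoking sums.split on x='54', → -1/24948.
Using sums.accrue on x='-9', and see -224533/24948.
Now I run sums.split on x='43', — result: -224533/1072764.
Now I run sums.reveal, — result: -224533/1072764.
Using sums.accrue on x='-91', yielding -97846057/1072764.
I call sums.times on x='47', yielding -4598764679/1072764.
Next I call sums.reveal, and see -4598764679/1072764.

Answer: acc=-4598764679/1072764


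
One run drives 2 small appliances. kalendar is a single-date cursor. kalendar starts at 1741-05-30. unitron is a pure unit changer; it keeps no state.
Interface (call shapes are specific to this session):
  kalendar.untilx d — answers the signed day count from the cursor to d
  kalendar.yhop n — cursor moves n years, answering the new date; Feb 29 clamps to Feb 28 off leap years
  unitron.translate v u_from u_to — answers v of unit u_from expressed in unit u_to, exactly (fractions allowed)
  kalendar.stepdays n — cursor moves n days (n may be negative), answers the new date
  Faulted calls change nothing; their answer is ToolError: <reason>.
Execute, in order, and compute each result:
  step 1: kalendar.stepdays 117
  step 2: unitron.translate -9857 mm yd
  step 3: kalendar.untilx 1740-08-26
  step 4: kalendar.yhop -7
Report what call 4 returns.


Answer: 1734-09-24

Derivation:
I run kalendar.stepdays using n='117': 1741-09-24.
Now I run unitron.translate using v='-9857', u_from='mm', u_to='yd', — result: -49285/4572.
Using kalendar.untilx using d='1740-08-26', and see -394.
I invoke kalendar.yhop using n='-7', which returns 1734-09-24.


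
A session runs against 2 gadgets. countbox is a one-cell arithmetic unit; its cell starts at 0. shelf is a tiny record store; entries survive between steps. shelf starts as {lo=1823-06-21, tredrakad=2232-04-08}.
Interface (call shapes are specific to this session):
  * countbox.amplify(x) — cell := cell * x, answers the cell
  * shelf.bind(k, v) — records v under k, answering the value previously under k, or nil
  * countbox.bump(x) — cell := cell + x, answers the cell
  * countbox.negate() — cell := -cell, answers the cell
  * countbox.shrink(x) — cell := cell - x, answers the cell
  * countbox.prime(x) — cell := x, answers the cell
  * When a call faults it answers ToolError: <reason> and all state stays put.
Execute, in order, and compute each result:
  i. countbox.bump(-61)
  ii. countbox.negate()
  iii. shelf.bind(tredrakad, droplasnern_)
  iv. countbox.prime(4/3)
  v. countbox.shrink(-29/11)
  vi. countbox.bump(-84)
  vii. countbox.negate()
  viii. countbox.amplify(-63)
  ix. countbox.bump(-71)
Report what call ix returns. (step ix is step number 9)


// 1. bump(x='-61') == -61
// 2. negate() == 61
// 3. bind(k='tredrakad', v='droplasnern_') == 2232-04-08
// 4. prime(x='4/3') == 4/3
// 5. shrink(x='-29/11') == 131/33
// 6. bump(x='-84') == -2641/33
// 7. negate() == 2641/33
// 8. amplify(x='-63') == -55461/11
// 9. bump(x='-71') == -56242/11

Answer: -56242/11
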